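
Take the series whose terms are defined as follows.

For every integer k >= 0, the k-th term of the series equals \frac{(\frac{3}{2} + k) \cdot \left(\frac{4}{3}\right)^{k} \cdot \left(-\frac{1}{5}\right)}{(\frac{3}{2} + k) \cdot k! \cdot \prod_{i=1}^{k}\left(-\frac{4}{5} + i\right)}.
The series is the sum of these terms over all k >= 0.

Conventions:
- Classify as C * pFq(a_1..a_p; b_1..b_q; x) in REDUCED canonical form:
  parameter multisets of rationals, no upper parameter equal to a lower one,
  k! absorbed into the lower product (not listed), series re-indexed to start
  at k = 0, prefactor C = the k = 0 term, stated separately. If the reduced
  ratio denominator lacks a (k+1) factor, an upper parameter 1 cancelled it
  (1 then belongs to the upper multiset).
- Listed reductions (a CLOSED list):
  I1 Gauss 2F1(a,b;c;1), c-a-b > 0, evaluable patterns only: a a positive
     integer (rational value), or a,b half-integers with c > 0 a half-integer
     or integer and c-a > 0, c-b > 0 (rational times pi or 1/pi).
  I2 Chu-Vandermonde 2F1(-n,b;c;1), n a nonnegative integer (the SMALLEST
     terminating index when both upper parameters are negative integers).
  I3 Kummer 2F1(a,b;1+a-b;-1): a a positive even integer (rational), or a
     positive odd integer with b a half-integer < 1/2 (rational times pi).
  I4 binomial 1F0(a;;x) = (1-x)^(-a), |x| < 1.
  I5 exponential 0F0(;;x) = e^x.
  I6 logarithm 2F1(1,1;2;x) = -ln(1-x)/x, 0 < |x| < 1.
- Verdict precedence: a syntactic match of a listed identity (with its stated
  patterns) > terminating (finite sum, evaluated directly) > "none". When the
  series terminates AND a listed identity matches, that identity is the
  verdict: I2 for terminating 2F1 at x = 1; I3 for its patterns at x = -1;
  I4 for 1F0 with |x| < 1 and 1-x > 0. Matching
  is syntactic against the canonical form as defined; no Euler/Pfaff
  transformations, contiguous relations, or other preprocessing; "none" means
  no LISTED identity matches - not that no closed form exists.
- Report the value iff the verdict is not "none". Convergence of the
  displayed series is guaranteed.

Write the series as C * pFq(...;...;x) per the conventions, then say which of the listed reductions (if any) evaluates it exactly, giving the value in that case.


With C = -\frac{1}{5}: the canonical form is 0F1(-; \frac{1}{5}; \frac{4}{3}). Verdict: none - at argument \frac{4}{3} the multisets {-} ; {\frac{1}{5}} match no listed identity.

Structural cue: t_0 being -\frac{1}{5}, the lower running product (prefactor -1/5) is a rising factorial.
Adjacent-term ratio: r(k) = \frac{4}{3} * 1 / [(k+\frac{1}{5}) (k+1)] - rational in k. x = \frac{4}{3}; t_0 = -\frac{1}{5}; negate the roots.


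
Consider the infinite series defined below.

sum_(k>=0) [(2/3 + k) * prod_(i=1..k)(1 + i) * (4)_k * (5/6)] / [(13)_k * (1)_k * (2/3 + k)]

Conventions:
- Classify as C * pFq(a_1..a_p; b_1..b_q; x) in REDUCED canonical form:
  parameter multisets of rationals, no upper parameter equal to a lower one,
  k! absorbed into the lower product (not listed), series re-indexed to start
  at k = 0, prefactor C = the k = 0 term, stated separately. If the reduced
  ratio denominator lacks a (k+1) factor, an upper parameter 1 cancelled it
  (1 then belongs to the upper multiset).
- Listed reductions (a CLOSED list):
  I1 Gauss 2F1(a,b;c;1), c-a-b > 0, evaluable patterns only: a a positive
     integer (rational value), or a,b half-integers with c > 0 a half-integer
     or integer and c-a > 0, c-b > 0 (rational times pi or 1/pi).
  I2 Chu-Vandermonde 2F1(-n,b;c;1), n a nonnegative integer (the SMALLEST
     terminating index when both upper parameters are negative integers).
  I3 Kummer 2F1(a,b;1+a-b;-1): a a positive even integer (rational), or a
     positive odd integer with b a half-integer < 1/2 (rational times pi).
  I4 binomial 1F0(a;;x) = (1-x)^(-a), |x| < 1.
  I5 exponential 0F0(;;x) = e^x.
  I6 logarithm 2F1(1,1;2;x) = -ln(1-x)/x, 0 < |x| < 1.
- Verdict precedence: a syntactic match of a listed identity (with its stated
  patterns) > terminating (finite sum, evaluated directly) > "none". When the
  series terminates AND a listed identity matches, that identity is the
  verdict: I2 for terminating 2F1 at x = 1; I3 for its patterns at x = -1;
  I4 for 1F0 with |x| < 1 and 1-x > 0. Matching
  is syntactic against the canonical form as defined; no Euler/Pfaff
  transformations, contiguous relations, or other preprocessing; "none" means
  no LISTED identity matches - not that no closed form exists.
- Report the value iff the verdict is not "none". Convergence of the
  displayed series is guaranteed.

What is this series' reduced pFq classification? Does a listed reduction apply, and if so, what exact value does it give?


At argument 1: a 2F1 with upper {2, 4}, lower {13}, scaled by C = 5/6. Verdict at x = 1: Gauss (I1, integer-parameter pattern) matches (x = 1: the Gamma ratio telescopes since c-a-b = 7 > 0 and a = 2 in Z>0). Sum: 55/28.

First insight: t_0 being 5/6, the running product (C = 5/6) telescopes to a rising factorial.
Term ratio: r(k) = 1 * (k+2) (k+4) / [(k+13) (k+1)] ; factor over Q: parameters, x = 1, and C = 5/6.


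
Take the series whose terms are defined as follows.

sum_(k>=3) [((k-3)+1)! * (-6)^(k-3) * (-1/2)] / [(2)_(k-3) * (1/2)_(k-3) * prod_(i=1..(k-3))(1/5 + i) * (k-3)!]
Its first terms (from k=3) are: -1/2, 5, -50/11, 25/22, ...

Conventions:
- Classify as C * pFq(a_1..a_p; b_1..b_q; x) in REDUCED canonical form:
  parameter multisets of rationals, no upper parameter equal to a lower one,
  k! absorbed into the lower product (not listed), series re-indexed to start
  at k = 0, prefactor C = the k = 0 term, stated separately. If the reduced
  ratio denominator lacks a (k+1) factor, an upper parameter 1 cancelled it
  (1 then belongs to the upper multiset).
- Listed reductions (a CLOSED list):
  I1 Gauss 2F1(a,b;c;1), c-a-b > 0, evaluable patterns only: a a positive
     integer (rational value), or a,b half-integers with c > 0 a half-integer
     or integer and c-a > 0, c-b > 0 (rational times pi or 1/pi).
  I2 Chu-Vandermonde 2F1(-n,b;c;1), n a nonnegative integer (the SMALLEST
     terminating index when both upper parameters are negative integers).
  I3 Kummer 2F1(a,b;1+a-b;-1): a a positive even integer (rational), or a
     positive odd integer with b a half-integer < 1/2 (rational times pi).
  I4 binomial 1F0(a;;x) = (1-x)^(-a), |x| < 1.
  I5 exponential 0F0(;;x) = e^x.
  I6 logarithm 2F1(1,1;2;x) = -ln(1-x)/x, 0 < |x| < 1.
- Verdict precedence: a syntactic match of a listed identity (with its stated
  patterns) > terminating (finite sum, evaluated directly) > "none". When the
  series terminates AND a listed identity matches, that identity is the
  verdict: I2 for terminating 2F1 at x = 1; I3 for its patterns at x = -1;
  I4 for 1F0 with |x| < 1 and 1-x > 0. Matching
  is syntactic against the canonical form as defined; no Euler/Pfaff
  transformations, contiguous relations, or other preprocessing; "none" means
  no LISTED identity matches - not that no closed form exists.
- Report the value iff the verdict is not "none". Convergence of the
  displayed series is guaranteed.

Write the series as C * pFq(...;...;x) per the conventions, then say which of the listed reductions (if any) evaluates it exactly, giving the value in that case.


At argument -6: a 0F2 with upper {-}, lower {1/2, 6/5}, scaled by C = -1/2. Verdict: none here - no I1-I6 shape fits x = -6 with lower {1/2, 6/5}.

The tell: t_0 = -1/2 here, and the parameter 2 appears in both the upper and lower lists and cancels.
Adjacent-term ratio: r(k) = (-6) * 1 / [(k+1/2) (k+6/5) (k+1)] - rational in k, leading ratio (-6); with t_0 = -1/2, classification follows.


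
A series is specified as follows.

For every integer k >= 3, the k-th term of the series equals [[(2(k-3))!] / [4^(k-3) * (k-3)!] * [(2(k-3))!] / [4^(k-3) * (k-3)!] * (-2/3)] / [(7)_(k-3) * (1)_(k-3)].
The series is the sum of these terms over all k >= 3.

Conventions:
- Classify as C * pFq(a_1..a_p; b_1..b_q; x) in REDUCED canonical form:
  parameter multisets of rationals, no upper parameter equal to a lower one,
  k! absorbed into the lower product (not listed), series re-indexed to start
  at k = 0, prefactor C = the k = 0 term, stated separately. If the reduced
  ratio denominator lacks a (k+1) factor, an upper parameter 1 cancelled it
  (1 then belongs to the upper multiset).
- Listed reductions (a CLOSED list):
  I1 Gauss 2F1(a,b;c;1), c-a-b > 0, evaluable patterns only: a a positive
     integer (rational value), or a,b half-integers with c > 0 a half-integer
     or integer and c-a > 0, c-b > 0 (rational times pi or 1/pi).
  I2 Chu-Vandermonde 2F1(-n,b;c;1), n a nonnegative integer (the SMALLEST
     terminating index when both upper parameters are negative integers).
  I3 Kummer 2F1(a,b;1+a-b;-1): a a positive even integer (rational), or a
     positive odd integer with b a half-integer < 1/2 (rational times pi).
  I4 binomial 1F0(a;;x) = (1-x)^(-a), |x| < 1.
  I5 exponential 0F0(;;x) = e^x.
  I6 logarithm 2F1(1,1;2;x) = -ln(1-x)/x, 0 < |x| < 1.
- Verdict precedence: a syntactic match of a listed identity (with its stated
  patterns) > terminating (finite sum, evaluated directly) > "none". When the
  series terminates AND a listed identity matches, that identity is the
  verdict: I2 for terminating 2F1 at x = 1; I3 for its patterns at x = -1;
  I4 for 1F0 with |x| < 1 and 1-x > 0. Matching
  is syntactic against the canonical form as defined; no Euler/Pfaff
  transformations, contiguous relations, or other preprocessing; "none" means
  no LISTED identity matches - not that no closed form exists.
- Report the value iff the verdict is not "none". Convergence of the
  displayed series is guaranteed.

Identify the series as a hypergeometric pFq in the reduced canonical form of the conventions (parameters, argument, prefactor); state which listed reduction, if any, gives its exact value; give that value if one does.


With C = -2/3: the canonical form is 2F1(1/2, 1/2; 7; 1). Verdict: Gauss (I1, half-integer pattern) fires (x = 1; upper {1/2, 1/2} half-integers, c = 7 in the evaluable pattern). Sum: (-1048576/480249) / pi.

Key step: t_0 = -2/3 here, and the (2k)!/(4^k k!) block (C = -2/3, x = 1) is the Pochhammer (1/2)_k.
Ratio: r(k) = 1 * (k+1/2) (k+1/2) / [(k+7) (k+1)] - poly over poly, x = 1 from leading terms; C = -2/3 at k = 0.


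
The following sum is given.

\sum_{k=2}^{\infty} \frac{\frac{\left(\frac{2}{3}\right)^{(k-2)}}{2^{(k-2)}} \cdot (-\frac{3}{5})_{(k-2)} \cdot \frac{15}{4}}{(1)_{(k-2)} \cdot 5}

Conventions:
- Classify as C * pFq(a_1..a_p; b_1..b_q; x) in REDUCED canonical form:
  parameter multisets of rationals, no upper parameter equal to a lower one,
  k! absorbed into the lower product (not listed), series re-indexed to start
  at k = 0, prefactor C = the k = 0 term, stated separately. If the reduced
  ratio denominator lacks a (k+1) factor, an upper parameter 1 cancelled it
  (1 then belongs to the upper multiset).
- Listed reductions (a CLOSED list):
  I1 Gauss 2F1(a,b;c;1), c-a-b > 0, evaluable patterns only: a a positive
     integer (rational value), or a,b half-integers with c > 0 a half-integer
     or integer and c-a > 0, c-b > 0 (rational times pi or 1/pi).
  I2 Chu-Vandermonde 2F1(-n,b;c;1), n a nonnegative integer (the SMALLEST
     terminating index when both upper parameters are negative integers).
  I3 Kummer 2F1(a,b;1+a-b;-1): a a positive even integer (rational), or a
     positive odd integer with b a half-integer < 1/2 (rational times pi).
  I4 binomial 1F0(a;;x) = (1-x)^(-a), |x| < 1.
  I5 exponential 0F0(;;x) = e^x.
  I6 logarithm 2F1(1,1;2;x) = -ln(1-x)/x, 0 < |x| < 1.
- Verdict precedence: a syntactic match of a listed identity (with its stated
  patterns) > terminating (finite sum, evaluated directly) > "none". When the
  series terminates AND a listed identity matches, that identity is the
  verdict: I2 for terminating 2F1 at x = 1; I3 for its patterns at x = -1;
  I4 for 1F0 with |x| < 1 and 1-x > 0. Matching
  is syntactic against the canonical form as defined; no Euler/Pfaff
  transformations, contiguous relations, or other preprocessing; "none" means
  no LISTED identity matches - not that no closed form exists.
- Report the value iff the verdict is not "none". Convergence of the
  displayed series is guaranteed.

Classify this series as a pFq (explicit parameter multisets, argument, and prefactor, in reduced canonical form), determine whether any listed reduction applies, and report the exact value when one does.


x = \frac{1}{3} here; the reduced form reads 1F0, upper {-\frac{3}{5}}, lower {-}, C = \frac{3}{4}. Verdict (x = \frac{1}{3}): the binomial series (I4) applies (the 1F0 binomial series: exponent 3/5, x = \frac{1}{3}). Hence: \frac{3}{4} \cdot \left(\frac{2}{3}\right)^{\frac{3}{5}}.

The tell: from the first term \frac{3}{4}: the two k-th powers (prefactor 3/4) combine into one argument.
Consecutive-term ratio: r(k) = \frac{1}{3} * (k-\frac{3}{5}) / [(k+1)] - rational in k. x = \frac{1}{3}; t_0 = \frac{3}{4}; negate the roots.


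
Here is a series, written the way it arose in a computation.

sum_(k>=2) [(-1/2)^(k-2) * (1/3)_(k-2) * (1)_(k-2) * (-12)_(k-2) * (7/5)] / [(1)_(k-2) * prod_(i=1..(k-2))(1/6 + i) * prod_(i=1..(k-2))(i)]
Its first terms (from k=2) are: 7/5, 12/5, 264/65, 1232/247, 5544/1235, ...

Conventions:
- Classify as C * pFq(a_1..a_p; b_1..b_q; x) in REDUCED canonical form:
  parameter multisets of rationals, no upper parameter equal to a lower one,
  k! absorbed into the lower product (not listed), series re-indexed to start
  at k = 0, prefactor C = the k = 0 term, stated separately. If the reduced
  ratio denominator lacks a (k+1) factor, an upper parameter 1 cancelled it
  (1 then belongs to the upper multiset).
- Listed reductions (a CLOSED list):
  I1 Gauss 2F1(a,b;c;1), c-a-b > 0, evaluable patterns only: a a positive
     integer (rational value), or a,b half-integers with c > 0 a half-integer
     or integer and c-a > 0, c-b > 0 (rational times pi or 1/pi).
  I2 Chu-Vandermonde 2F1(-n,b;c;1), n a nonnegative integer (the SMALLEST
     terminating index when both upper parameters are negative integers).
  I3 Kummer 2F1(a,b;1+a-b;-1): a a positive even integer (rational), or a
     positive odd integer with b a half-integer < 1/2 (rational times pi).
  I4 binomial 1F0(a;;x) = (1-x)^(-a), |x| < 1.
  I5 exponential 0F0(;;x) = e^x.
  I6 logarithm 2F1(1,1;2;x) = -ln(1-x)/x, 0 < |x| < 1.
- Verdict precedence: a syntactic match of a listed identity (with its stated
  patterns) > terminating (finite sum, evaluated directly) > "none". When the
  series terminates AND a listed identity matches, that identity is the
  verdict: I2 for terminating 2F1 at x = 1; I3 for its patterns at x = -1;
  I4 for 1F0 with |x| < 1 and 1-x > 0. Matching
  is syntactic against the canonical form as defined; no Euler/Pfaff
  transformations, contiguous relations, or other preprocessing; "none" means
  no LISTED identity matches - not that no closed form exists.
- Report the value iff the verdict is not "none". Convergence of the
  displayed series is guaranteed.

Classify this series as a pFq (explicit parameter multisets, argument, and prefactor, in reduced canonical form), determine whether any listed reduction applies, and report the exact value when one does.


Structural cue: x = (-1/2) and the parameter 1 appears in both the upper and lower lists and cancels.
Step ratio: r(k) = (-1/2) * (k-12) (k+1/3) / [(k+7/6) (k+1)] - rational in k. x = (-1/2); t_0 = 7/5; negate the roots.

Prefactor 7/5, argument -1/2: 2F1 with upper {-12, 1/3} over lower {7/6}. Verdict: terminating - upper parameter -12 makes this a finite sum (last index 12), evaluated exactly. Hence: 2057599306601231/90864937718425.


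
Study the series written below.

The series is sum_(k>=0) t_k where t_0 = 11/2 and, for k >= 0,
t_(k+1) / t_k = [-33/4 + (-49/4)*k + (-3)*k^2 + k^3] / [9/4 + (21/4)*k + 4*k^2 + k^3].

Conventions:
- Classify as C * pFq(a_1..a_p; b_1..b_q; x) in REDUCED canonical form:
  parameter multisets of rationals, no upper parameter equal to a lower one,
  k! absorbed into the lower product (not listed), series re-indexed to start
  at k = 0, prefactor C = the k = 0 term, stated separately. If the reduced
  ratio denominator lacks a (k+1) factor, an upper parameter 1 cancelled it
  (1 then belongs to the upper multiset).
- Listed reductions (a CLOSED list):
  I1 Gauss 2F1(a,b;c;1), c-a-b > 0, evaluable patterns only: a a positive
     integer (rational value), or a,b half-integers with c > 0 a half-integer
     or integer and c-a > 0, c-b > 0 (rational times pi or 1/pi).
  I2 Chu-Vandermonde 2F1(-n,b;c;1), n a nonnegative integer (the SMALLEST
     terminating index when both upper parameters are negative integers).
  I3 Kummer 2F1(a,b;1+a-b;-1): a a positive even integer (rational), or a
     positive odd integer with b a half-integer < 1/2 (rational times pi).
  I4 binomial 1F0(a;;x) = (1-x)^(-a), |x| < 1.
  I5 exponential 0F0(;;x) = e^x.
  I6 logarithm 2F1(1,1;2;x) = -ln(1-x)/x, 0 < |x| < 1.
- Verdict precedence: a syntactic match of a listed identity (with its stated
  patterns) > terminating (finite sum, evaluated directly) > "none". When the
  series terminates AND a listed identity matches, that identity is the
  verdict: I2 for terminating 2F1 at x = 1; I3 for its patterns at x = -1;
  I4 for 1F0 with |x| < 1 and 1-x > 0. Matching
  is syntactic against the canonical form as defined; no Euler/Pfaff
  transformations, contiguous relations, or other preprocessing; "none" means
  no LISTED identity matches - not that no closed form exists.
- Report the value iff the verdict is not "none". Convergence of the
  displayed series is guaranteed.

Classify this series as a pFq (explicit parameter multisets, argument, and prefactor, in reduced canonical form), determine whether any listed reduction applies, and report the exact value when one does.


The series (x = 1) is 2F1: upper {-11/2, 1}, lower {3/2}, prefactor 11/2. Verdict: Gauss (I1, integer-parameter pattern) fires (x = 1: the Gamma ratio telescopes since c-a-b = 6 > 0 and a = 1 in Z>0). Value: 11/24.

First insight: x = 1 and the expanded ratio factors over Q; C = 11/2, x = 1, roots give parameters.
Term ratio: r(k) = 1 * (k-11/2) (k+1) / [(k+3/2) (k+1)] - rational in k. x = 1; t_0 = 11/2; negate the roots.


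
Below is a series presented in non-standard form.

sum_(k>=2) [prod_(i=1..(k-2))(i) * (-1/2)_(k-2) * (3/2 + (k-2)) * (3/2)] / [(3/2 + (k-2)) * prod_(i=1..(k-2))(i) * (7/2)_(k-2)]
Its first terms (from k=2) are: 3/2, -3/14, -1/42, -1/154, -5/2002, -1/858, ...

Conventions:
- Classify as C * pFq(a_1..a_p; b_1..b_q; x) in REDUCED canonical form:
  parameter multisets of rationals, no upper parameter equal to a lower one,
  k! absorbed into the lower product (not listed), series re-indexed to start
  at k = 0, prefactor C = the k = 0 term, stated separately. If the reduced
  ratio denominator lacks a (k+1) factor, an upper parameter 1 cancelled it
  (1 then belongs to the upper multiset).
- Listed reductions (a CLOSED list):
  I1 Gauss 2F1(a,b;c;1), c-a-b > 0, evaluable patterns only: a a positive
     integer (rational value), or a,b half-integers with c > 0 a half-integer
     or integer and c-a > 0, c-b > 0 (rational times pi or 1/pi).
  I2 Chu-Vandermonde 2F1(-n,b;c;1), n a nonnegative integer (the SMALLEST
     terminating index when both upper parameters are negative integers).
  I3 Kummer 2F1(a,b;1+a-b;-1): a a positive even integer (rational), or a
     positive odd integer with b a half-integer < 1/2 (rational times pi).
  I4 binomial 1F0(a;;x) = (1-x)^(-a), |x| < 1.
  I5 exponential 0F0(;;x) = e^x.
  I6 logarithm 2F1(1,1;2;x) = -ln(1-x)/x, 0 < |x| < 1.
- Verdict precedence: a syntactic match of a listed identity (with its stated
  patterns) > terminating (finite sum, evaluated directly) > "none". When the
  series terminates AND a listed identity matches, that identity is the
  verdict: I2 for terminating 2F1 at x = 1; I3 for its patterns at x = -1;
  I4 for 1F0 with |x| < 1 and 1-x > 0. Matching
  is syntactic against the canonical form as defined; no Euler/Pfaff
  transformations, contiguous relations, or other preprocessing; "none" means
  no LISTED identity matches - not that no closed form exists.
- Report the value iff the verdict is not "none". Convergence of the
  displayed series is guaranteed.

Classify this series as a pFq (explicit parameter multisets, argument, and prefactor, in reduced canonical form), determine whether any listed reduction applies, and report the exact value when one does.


The series (x = 1) is 2F1: upper {-1/2, 1}, lower {7/2}, prefactor 3/2. Verdict (x = 1): the Gauss summation I1 applies (x = 1: the Gamma ratio telescopes since c-a-b = 3 > 0 and a = 1 in Z>0). Sum: 5/4.

Key step: t_0 being 3/2, the running product (prefactor 3/2) telescopes to a rising factorial.
Adjacent-term ratio: r(k) = 1 * (k-1/2) (k+1) / [(k+7/2) (k+1)] ; factor over Q: parameters, x = 1, and C = 3/2.


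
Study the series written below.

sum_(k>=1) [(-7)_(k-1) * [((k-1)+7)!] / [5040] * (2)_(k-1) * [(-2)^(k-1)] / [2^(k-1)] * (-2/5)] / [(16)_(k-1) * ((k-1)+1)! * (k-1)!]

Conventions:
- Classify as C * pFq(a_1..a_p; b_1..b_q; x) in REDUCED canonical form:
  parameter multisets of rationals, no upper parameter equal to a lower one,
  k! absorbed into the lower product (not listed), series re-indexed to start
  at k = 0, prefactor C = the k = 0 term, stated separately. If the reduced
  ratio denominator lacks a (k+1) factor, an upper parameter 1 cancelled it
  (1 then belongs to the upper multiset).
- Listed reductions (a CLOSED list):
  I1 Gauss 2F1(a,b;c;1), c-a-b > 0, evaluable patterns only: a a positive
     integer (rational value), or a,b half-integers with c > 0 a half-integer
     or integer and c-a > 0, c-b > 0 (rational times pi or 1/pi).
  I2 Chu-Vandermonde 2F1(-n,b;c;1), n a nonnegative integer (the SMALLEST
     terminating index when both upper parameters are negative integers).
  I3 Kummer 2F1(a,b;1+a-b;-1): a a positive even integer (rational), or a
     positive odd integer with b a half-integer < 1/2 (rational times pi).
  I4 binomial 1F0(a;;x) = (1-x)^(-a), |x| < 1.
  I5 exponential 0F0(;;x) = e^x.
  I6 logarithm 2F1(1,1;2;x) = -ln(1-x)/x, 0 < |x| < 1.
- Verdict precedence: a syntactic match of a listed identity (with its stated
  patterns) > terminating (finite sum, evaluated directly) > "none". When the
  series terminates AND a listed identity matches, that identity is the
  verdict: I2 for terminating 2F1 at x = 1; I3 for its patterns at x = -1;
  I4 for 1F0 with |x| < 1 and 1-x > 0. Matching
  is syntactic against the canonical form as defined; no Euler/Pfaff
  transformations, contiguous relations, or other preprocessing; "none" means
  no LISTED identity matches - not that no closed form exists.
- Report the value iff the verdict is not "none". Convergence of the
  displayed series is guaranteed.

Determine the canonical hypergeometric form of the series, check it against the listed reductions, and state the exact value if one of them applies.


This is -2/5 * 2F1(-7, 8; 16; -1) in reduced canonical form. Verdict at x = -1: Kummer (I3) matches (x = -1; c = 16 equals 1+a-b for upper {-7, 8}: listed pattern). Value: -39/5.

Structural cue: with t_0 = -2/5, the two k-th powers (C = -2/5) combine into one argument.
Ratio: r(k) = (-1) * (k-7) (k+8) / [(k+16) (k+1)] ; factor over Q: parameters, x = (-1), and C = -2/5.


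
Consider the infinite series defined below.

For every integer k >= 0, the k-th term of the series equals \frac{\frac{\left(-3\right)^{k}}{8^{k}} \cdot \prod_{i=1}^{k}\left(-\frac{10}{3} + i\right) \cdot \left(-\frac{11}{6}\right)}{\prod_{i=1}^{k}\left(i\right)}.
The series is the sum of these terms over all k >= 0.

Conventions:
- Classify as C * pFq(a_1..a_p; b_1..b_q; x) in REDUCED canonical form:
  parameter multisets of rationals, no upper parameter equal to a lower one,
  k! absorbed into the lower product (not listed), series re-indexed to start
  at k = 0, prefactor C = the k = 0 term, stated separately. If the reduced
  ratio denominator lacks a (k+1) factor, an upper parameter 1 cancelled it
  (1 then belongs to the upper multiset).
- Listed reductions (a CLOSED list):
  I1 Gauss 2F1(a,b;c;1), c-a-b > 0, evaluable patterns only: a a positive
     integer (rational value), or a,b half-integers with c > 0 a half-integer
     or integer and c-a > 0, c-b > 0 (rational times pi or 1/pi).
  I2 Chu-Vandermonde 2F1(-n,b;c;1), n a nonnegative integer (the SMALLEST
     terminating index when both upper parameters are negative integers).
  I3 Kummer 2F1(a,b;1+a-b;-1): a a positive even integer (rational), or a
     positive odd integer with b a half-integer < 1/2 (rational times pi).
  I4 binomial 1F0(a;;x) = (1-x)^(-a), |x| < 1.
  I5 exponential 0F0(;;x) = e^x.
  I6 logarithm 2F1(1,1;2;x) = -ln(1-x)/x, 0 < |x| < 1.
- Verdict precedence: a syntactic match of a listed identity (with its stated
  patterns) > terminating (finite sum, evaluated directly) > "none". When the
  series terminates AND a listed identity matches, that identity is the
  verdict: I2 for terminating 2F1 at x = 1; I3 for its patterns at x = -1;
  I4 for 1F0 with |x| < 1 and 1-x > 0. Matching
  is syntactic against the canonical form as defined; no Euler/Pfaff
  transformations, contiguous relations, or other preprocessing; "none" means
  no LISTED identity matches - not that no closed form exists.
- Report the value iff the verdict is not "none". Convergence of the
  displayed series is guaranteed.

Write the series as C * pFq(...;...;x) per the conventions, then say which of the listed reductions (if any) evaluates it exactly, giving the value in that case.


The series (x = -\frac{3}{8}) is 1F0: upper {-\frac{7}{3}}, lower {-}, prefactor -\frac{11}{6}. Verdict at x = -\frac{3}{8}: the I4 binomial reduction matches (the 1F0 binomial series: exponent 7/3, x = -\frac{3}{8}). Its exact value is \left(-\frac{11}{6}\right) \cdot \left(\frac{11}{8}\right)^{\frac{7}{3}}.

Key step: with t_0 = -\frac{11}{6}, the two geometric factors (C = -11/6) combine into one argument.
Consecutive-term ratio: r(k) = -\frac{3}{8} * (k-\frac{7}{3}) / [(k+1)] - rational in k. x = -\frac{3}{8}; t_0 = -\frac{11}{6}; negate the roots.


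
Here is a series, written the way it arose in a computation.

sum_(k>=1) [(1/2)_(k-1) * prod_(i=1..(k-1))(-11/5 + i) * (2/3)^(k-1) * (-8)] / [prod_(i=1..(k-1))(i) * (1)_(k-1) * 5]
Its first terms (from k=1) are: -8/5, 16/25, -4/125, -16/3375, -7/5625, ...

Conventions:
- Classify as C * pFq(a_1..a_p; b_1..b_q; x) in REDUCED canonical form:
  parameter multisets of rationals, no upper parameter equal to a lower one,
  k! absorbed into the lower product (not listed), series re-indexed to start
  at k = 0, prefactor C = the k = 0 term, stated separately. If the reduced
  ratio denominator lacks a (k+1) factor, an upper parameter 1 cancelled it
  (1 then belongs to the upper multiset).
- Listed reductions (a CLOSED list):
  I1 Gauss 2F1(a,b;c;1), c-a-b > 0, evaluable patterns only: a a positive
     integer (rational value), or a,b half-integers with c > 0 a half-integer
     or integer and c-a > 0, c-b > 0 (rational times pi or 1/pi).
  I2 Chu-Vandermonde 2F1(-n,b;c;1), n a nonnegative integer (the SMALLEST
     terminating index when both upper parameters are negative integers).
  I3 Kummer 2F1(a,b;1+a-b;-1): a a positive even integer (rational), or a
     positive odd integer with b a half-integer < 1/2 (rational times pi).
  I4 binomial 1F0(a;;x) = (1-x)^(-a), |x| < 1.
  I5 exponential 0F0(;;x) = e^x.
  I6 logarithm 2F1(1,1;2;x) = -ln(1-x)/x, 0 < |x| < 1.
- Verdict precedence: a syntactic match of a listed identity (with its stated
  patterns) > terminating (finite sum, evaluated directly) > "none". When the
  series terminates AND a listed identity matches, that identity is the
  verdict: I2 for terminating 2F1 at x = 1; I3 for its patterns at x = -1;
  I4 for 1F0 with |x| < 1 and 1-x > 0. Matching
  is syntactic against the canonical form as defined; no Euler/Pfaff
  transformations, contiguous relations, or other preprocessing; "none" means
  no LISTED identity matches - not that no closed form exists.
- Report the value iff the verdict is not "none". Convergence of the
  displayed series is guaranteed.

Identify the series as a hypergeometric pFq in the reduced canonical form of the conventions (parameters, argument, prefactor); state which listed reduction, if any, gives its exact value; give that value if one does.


Canonical form: C = -8/5 times 2F1 with upper {-6/5, 1/2}, lower {1}, x = 2/3. Verdict: none. A 2F1 with upper {-6/5, 1/2} fits none of I1-I6 at x = 2/3; the sum runs forever.

First insight: t_0 = -8/5 here, and the constant factors (prefactor -8/5) combine into one prefactor.
Adjacent-term ratio: r(k) = (2/3) * (k-6/5) (k+1/2) / [(k+1) (k+1)] - rational in k, leading ratio (2/3); with t_0 = -8/5, classification follows.


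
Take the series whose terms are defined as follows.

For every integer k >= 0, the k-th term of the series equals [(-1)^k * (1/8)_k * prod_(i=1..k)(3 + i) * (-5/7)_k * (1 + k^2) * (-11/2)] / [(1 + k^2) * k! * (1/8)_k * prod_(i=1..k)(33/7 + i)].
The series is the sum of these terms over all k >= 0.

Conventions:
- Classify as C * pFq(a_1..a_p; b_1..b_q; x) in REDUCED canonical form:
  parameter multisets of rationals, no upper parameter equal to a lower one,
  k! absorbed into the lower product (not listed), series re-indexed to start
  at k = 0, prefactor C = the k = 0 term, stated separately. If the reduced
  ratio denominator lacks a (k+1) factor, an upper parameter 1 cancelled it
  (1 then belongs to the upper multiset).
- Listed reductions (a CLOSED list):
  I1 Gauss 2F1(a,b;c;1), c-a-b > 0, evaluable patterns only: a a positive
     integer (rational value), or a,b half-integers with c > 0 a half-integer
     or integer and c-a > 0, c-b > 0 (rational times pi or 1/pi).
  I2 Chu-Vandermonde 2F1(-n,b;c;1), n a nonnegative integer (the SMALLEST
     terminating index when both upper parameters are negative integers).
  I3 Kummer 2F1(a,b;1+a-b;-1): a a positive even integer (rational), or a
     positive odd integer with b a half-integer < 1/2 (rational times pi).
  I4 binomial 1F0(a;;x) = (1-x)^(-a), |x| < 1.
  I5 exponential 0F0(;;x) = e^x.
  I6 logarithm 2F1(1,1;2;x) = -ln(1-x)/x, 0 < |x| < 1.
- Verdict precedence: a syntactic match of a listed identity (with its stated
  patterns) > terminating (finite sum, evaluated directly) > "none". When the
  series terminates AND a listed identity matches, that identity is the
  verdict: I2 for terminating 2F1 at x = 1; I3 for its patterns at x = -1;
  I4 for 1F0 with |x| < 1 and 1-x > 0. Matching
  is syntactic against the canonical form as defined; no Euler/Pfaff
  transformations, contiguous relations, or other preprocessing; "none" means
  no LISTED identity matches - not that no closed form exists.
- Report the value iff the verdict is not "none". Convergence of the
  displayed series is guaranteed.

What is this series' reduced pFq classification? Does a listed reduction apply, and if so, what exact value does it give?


Structural cue: t_0 = -11/2 here, and the parameter 1/8 appears in both the upper and lower lists and cancels (alongside the other common factor).
Consecutive-term ratio: r(k) = (-1) * (k-5/7) (k+4) / [(k+40/7) (k+1)] - rational in k. x = (-1); t_0 = -11/2; negate the roots.

With C = -11/2: the canonical form is 2F1(-5/7, 4; 40/7; -1). Verdict: this is Kummer's theorem (I3) (x = -1; c = 40/7 equals 1+a-b for upper {-5/7, 4}: listed pattern). Exact value: -1573/196.


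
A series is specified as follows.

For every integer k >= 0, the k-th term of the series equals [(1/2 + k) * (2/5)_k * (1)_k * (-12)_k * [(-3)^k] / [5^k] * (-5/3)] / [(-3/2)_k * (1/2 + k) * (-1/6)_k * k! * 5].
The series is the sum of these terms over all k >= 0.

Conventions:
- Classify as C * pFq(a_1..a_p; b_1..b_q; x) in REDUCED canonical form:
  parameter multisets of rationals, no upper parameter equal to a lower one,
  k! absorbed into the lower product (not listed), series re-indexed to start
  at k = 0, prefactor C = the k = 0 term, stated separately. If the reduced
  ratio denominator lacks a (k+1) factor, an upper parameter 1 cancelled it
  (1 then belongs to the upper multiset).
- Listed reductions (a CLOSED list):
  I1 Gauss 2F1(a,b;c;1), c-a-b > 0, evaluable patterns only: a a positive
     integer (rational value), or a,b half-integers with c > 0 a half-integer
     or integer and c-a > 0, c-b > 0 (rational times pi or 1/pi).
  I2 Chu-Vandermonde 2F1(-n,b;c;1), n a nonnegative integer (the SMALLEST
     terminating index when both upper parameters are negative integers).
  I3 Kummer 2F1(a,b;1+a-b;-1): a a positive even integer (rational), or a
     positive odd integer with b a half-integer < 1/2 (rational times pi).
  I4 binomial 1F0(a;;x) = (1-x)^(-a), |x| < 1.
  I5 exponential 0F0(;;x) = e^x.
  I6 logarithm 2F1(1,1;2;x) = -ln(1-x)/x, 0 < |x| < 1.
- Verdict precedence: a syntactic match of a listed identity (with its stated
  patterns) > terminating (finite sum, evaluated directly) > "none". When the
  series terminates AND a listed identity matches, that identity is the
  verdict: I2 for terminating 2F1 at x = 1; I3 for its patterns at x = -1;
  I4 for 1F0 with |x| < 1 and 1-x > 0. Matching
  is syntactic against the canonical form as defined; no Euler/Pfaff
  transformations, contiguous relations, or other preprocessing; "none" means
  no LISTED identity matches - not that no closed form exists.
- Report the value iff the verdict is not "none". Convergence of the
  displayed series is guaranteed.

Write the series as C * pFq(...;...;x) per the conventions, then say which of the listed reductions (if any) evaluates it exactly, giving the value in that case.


The tell: x = (-3/5) and the constant factors (prefactor -1/3) combine into one prefactor.
Consecutive-term ratio: r(k) = (-3/5) * (k-12) (k+2/5) (k+1) / [(k-3/2) (k-1/6) (k+1)] - poly over poly, x = (-3/5) from leading terms; C = -1/3 at k = 0.

At argument -3/5: a 3F2 with upper {-12, 2/5, 1}, lower {-3/2, -1/6}, scaled by C = -1/3. Verdict: terminating - no listed pattern fits, but -12 in the upper list cuts the series at k = 12; direct evaluation. Value: 1298232063373411143246129071153835053/19853591204501688480377197265625.


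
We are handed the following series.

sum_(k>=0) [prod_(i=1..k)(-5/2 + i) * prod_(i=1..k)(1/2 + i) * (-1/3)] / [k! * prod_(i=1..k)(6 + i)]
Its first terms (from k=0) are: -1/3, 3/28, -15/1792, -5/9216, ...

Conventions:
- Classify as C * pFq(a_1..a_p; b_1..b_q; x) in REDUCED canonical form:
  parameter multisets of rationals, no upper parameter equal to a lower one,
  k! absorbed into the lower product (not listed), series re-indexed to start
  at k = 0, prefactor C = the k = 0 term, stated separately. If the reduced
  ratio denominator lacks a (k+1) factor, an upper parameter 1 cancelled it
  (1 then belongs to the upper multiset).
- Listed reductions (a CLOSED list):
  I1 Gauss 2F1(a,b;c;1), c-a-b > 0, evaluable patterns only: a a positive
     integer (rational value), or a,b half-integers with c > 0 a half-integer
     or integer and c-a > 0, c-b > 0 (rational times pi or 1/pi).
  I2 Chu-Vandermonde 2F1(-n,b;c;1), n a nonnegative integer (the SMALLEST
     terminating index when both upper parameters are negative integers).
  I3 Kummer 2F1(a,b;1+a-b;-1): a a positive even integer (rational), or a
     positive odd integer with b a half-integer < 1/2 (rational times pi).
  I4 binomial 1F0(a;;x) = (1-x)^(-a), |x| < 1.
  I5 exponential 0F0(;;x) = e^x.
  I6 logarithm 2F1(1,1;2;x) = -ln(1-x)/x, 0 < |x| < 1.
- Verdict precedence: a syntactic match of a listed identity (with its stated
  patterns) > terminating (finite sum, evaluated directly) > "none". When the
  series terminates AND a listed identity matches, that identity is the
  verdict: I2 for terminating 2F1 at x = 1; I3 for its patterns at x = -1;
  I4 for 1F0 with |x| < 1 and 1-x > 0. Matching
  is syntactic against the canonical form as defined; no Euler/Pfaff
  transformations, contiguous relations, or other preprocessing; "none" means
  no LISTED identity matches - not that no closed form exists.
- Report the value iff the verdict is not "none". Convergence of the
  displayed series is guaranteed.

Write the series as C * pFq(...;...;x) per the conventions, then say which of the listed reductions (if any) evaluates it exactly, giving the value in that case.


First insight: x = 1 and the lower running product (prefactor -1/3) is a rising factorial.
Step ratio: r(k) = 1 * (k-3/2) (k+3/2) / [(k+7) (k+1)] ; factor over Q: parameters, x = 1, and C = -1/3.

Reduced: x = 1, 2F1, upper = {-3/2, 3/2}, lower = {7}, C = -1/3. Verdict: Gauss's theorem I1 (half-integer case) applies (x = 1; upper {-3/2, 3/2} half-integers, c = 7 in the evaluable pattern). Hence: (-2097152/2837835) / pi.


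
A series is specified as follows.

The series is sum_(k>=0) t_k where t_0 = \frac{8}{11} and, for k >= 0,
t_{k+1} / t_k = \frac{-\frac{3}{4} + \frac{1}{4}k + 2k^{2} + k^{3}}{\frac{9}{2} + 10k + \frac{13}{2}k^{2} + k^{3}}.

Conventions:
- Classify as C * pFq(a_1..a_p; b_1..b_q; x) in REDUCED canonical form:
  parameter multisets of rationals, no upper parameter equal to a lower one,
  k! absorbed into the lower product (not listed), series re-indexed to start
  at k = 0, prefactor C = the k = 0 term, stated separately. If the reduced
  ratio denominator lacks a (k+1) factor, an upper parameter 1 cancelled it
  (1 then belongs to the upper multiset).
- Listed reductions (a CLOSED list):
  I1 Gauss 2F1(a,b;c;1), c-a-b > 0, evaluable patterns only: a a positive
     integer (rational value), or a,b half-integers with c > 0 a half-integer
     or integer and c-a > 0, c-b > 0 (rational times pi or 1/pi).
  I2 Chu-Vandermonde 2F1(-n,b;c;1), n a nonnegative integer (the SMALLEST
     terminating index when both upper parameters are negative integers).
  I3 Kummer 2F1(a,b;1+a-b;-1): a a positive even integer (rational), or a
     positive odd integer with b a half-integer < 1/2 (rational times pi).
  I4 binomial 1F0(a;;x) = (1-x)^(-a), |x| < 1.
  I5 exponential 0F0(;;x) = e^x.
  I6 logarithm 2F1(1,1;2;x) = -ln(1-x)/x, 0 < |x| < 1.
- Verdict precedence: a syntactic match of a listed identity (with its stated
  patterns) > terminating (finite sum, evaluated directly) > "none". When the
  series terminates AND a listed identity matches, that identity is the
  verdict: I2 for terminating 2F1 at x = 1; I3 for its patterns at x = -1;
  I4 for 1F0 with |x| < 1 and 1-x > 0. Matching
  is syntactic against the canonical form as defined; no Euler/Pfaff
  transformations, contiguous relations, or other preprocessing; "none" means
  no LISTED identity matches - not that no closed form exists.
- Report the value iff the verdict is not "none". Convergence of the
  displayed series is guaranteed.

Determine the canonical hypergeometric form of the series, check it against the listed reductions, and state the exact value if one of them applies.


The series (x = 1) is 2F1: upper {-\frac{1}{2}, \frac{3}{2}}, lower {\frac{9}{2}}, prefactor \frac{8}{11}. Verdict (x = 1): the half-integer Gauss pattern (I1) applies (x = 1; upper {-\frac{1}{2}, \frac{3}{2}} half-integers, c = \frac{9}{2} in the evaluable pattern). Value: \frac{525}{2816} \cdot \pi.

Key step: t_0 being \frac{8}{11}, factor the ratio over Q (C = 8/11): negated roots = parameters.
Term ratio: r(k) = 1 * (k-\frac{1}{2}) (k+\frac{3}{2}) / [(k+\frac{9}{2}) (k+1)] ; factor over Q: parameters, x = 1, and C = \frac{8}{11}.


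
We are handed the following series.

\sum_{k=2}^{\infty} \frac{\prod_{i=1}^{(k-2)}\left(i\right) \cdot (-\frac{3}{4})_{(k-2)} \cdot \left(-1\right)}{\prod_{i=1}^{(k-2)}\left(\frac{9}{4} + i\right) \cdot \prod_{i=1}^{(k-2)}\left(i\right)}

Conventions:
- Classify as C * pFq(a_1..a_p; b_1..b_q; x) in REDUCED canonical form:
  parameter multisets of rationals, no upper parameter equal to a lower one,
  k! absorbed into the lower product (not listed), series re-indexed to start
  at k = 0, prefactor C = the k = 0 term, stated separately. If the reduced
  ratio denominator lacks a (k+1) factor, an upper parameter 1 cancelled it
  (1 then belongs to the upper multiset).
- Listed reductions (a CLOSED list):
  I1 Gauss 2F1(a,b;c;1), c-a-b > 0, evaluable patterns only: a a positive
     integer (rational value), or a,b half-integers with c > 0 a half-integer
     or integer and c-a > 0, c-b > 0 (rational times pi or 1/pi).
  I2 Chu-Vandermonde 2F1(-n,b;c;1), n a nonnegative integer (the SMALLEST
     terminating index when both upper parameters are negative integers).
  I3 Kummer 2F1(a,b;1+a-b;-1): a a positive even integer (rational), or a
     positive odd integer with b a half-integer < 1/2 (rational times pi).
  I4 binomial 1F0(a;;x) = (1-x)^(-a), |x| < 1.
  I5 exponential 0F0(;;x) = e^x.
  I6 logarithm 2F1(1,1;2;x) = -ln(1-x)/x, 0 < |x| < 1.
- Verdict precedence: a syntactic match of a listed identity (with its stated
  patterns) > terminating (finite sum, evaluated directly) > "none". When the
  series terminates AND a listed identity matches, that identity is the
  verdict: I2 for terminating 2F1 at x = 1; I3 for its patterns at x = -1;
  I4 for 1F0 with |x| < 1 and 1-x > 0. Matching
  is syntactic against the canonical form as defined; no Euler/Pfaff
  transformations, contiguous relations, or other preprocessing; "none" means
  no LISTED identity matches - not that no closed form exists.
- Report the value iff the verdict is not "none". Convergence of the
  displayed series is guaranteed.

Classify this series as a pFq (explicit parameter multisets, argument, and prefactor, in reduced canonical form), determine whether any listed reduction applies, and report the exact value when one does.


With C = -1: the canonical form is 2F1(-\frac{3}{4}, 1; \frac{13}{4}; 1). Verdict (x = 1): Gauss (I1, integer-parameter pattern) applies (x = 1: the Gamma ratio telescopes since c-a-b = 3 > 0 and a = 1 in Z>0). Value: -\frac{3}{4}.

Structural cue: t_0 being -1, the running product (C = -1, x = 1) telescopes to a rising factorial.
Term ratio: r(k) = 1 * (k-\frac{3}{4}) (k+1) / [(k+\frac{13}{4}) (k+1)] ; factor over Q: parameters, x = 1, and C = -1.
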